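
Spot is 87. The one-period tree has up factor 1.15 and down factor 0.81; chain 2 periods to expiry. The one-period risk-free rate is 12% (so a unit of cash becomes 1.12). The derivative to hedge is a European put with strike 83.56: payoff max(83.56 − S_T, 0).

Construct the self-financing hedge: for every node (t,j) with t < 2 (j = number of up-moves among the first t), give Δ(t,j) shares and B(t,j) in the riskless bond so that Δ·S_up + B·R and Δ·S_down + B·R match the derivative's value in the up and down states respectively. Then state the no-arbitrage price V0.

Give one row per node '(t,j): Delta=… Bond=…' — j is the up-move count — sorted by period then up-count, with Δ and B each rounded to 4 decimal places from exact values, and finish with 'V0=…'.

The replicating-portfolio and risk-neutral prices coincide; use p* = (1.12−0.81)/(1.15−0.81) = 0.9118 for the latter.
Terminal payoffs: V(2,0)=26.4793, V(2,1)=2.5195, V(2,2)=0.0000
Node (1,0) S=70.4700: V=(p*·2.5195+(1−p*)·26.4793)/1.12=4.1371; Δ=(2.5195−26.4793)/(81.0405−57.0807)=-1.0000; B=V−Δ·S=74.6071
Node (1,1) S=100.0500: V=(p*·0.0000+(1−p*)·2.5195)/1.12=0.1985; Δ=(0.0000−2.5195)/(115.0575−81.0405)=-0.0741; B=V−Δ·S=7.6088
Node (0,0) S=87.0000: V=(p*·0.1985+(1−p*)·4.1371)/1.12=0.4875; Δ=(0.1985−4.1371)/(100.0500−70.4700)=-0.1332; B=V−Δ·S=12.0718
Self-financing check: at every node Δ·S+B equals the discounted successor values.

(0,0): Delta=-0.1332 Bond=12.0718
(1,0): Delta=-1.0000 Bond=74.6071
(1,1): Delta=-0.0741 Bond=7.6088
V0=0.4875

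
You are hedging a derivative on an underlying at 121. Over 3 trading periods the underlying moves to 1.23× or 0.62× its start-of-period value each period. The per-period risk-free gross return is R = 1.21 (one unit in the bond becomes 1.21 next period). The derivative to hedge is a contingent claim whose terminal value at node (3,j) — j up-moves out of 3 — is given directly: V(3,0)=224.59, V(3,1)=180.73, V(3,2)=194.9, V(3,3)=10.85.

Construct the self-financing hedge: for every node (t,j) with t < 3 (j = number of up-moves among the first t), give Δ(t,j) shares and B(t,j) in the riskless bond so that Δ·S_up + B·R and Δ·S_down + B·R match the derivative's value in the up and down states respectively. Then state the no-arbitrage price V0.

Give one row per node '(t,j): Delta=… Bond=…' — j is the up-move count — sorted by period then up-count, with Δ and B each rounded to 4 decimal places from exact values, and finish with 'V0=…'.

(0,0): Delta=-1.5854 Bond=207.8220
(1,0): Delta=0.2215 Bond=115.9071
(1,1): Delta=-1.6163 Bond=256.0597
(2,0): Delta=-1.5459 Bond=222.4537
(2,1): Delta=0.2517 Bond=137.4609
(2,2): Delta=-1.6482 Bond=315.6754
V0=15.9876

Under the risk-neutral measure, an up-move has probability p* = (R−d)/(u−d) = 0.9672 and values discount at R = 1.21.
Payoff layer (t=3): V(3,0)=224.5900, V(3,1)=180.7300, V(3,2)=194.9000, V(3,3)=10.8500
(2,0): S=46.5124. Δ = (V_up−V_dn)/(S_up−S_dn) = (180.7300−224.5900)/(57.2103−28.8377) = -1.5459. V = [p*·180.7300 + (1−p*)·224.5900]/1.21 = 150.5521. B = V − Δ·S = 222.4537.
(2,1): S=92.2746. Δ = (V_up−V_dn)/(S_up−S_dn) = (194.9000−180.7300)/(113.4978−57.2103) = 0.2517. V = [p*·194.9000 + (1−p*)·180.7300]/1.21 = 160.6904. B = V − Δ·S = 137.4609.
(2,2): S=183.0609. Δ = (V_up−V_dn)/(S_up−S_dn) = (10.8500−194.9000)/(225.1649−113.4978) = -1.6482. V = [p*·10.8500 + (1−p*)·194.9000]/1.21 = 13.9541. B = V − Δ·S = 315.6754.
(1,0): S=75.0200. Δ = (V_up−V_dn)/(S_up−S_dn) = (160.6904−150.5521)/(92.2746−46.5124) = 0.2215. V = [p*·160.6904 + (1−p*)·150.5521]/1.21 = 132.5273. B = V − Δ·S = 115.9071.
(1,1): S=148.8300. Δ = (V_up−V_dn)/(S_up−S_dn) = (13.9541−160.6904)/(183.0609−92.2746) = -1.6163. V = [p*·13.9541 + (1−p*)·160.6904]/1.21 = 15.5083. B = V − Δ·S = 256.0597.
(0,0): S=121.0000. Δ = (V_up−V_dn)/(S_up−S_dn) = (15.5083−132.5273)/(148.8300−75.0200) = -1.5854. V = [p*·15.5083 + (1−p*)·132.5273]/1.21 = 15.9876. B = V − Δ·S = 207.8220.
Check: Δ(0,0)·S0 + B(0,0) = 15.9876 = V0.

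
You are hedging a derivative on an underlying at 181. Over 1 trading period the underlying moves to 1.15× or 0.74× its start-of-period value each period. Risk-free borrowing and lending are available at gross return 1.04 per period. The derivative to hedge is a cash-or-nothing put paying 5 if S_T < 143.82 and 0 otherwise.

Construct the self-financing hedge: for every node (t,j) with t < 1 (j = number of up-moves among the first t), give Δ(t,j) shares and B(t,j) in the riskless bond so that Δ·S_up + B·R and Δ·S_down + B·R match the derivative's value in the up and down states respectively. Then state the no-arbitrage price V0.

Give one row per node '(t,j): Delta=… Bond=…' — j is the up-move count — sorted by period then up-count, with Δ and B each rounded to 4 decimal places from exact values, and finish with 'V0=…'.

(0,0): Delta=-0.0674 Bond=13.4850
V0=1.2899

No-arbitrage ⇒ martingale measure with p* = (R−d)/(u−d) = 0.7317.
Payoff layer (t=1): V(1,0)=5.0000, V(1,1)=0.0000
Node (0,0) S=181.0000: V=(p*·0.0000+(1−p*)·5.0000)/1.04=1.2899; Δ=(0.0000−5.0000)/(208.1500−133.9400)=-0.0674; B=V−Δ·S=13.4850
Each (Δ,B) replicates both successor values, so the strategy is self-financing and V0 is arbitrage-free.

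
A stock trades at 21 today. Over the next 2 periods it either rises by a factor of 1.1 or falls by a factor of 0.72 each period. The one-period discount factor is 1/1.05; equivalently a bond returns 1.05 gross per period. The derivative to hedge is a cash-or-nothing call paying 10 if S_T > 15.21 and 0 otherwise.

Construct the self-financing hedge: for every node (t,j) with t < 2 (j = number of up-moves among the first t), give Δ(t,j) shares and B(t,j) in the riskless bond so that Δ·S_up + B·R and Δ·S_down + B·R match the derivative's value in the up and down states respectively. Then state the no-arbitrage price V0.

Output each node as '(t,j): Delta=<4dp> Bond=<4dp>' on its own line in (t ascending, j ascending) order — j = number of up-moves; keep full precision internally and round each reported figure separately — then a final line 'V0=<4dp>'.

No-arbitrage ⇒ martingale measure with p* = (R−d)/(u−d) = 0.8684.
Terminal values V(2,·): V(2,0)=0.0000, V(2,1)=10.0000, V(2,2)=10.0000
  t=1,j=0: stock 15.1200 → up 16.6320 (V=10.0000), down 10.8864 (V=0.0000). Price 8.2707; hedge Δ=1.7405, bond B=-18.0451.
  t=1,j=1: stock 23.1000 → up 25.4100 (V=10.0000), down 16.6320 (V=10.0000). Price 9.5238; hedge Δ=0.0000, bond B=9.5238.
  t=0,j=0: stock 21.0000 → up 23.1000 (V=9.5238), down 15.1200 (V=8.2707). Price 8.9133; hedge Δ=0.1570, bond B=5.6155.
The time-0 hedge costs 8.9133, which is the no-arbitrage price.

(0,0): Delta=0.1570 Bond=5.6155
(1,0): Delta=1.7405 Bond=-18.0451
(1,1): Delta=0.0000 Bond=9.5238
V0=8.9133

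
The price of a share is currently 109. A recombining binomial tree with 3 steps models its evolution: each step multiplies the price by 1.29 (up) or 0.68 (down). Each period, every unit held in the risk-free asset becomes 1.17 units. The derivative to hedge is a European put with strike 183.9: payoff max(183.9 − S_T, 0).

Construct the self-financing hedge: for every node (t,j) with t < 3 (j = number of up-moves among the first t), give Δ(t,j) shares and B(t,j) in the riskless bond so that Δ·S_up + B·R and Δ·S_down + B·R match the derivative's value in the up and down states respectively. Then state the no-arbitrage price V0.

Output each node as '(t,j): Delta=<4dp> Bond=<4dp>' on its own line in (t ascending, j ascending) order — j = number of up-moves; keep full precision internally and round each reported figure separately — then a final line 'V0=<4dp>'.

Under the risk-neutral measure, an up-move has probability p* = (R−d)/(u−d) = 0.8033 and values discount at R = 1.17.
Payoff layer (t=3): V(3,0)=149.6269, V(3,1)=118.8819, V(3,2)=60.5569, V(3,3)=0.0000
Node (2,0) S=50.4016: V=(p*·118.8819+(1−p*)·149.6269)/1.17=106.7779; Δ=(118.8819−149.6269)/(65.0181−34.2731)=-1.0000; B=V−Δ·S=157.1795
Node (2,1) S=95.6148: V=(p*·60.5569+(1−p*)·118.8819)/1.17=61.5647; Δ=(60.5569−118.8819)/(123.3431−65.0181)=-1.0000; B=V−Δ·S=157.1795
Node (2,2) S=181.3869: V=(p*·0.0000+(1−p*)·60.5569)/1.17=10.1819; Δ=(0.0000−60.5569)/(233.9891−123.3431)=-0.5473; B=V−Δ·S=109.4555
Node (1,0) S=74.1200: V=(p*·61.5647+(1−p*)·106.7779)/1.17=60.2214; Δ=(61.5647−106.7779)/(95.6148−50.4016)=-1.0000; B=V−Δ·S=134.3414
Node (1,1) S=140.6100: V=(p*·10.1819+(1−p*)·61.5647)/1.17=17.3419; Δ=(10.1819−61.5647)/(181.3869−95.6148)=-0.5991; B=V−Δ·S=101.5759
Node (0,0) S=109.0000: V=(p*·17.3419+(1−p*)·60.2214)/1.17=22.0318; Δ=(17.3419−60.2214)/(140.6100−74.1200)=-0.6449; B=V−Δ·S=92.3262
Root portfolio cost Δ·109+B reproduces V0=22.0318.

(0,0): Delta=-0.6449 Bond=92.3262
(1,0): Delta=-1.0000 Bond=134.3414
(1,1): Delta=-0.5991 Bond=101.5759
(2,0): Delta=-1.0000 Bond=157.1795
(2,1): Delta=-1.0000 Bond=157.1795
(2,2): Delta=-0.5473 Bond=109.4555
V0=22.0318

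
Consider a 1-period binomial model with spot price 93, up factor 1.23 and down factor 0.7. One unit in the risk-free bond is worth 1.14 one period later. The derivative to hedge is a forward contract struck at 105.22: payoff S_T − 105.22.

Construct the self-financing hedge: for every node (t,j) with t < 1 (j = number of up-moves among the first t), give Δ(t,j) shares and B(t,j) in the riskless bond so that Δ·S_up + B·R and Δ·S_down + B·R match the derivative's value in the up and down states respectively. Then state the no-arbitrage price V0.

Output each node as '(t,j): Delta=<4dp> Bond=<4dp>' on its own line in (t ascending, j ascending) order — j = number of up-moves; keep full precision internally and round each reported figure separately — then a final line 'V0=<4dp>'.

(0,0): Delta=1.0000 Bond=-92.2982
V0=0.7018

The replicating-portfolio and risk-neutral prices coincide; use p* = (1.14−0.7)/(1.23−0.7) = 0.8302 for the latter.
Terminal values V(1,·): V(1,0)=-40.1200, V(1,1)=9.1700
Node (0,0) S=93.0000: V=(p*·9.1700+(1−p*)·-40.1200)/1.14=0.7018; Δ=(9.1700−-40.1200)/(114.3900−65.1000)=1.0000; B=V−Δ·S=-92.2982
Root portfolio cost Δ·93+B reproduces V0=0.7018.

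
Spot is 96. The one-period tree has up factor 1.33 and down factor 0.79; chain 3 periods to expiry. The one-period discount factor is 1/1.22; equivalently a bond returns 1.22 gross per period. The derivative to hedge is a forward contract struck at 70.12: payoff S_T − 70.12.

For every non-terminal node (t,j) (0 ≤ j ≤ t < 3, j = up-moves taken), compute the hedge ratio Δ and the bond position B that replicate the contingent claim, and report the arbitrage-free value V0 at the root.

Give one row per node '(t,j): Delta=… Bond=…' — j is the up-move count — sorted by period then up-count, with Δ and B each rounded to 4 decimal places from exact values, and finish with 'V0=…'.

No-arbitrage ⇒ martingale measure with p* = (R−d)/(u−d) = 0.7963.
Terminal values V(3,·): V(3,0)=-22.7883, V(3,1)=9.5651, V(3,2)=64.0334, V(3,3)=155.7332
(2,0): S=59.9136. Δ = (V_up−V_dn)/(S_up−S_dn) = (9.5651−-22.7883)/(79.6851−47.3317) = 1.0000. V = [p*·9.5651 + (1−p*)·-22.7883]/1.22 = 2.4382. B = V − Δ·S = -57.4754.
(2,1): S=100.8672. Δ = (V_up−V_dn)/(S_up−S_dn) = (64.0334−9.5651)/(134.1534−79.6851) = 1.0000. V = [p*·64.0334 + (1−p*)·9.5651]/1.22 = 43.3918. B = V − Δ·S = -57.4754.
(2,2): S=169.8144. Δ = (V_up−V_dn)/(S_up−S_dn) = (155.7332−64.0334)/(225.8532−134.1534) = 1.0000. V = [p*·155.7332 + (1−p*)·64.0334]/1.22 = 112.3390. B = V − Δ·S = -57.4754.
(1,0): S=75.8400. Δ = (V_up−V_dn)/(S_up−S_dn) = (43.3918−2.4382)/(100.8672−59.9136) = 1.0000. V = [p*·43.3918 + (1−p*)·2.4382]/1.22 = 28.7290. B = V − Δ·S = -47.1110.
(1,1): S=127.6800. Δ = (V_up−V_dn)/(S_up−S_dn) = (112.3390−43.3918)/(169.8144−100.8672) = 1.0000. V = [p*·112.3390 + (1−p*)·43.3918]/1.22 = 80.5690. B = V − Δ·S = -47.1110.
(0,0): S=96.0000. Δ = (V_up−V_dn)/(S_up−S_dn) = (80.5690−28.7290)/(127.6800−75.8400) = 1.0000. V = [p*·80.5690 + (1−p*)·28.7290]/1.22 = 57.3844. B = V − Δ·S = -38.6156.
Each (Δ,B) replicates both successor values, so the strategy is self-financing and V0 is arbitrage-free.

(0,0): Delta=1.0000 Bond=-38.6156
(1,0): Delta=1.0000 Bond=-47.1110
(1,1): Delta=1.0000 Bond=-47.1110
(2,0): Delta=1.0000 Bond=-57.4754
(2,1): Delta=1.0000 Bond=-57.4754
(2,2): Delta=1.0000 Bond=-57.4754
V0=57.3844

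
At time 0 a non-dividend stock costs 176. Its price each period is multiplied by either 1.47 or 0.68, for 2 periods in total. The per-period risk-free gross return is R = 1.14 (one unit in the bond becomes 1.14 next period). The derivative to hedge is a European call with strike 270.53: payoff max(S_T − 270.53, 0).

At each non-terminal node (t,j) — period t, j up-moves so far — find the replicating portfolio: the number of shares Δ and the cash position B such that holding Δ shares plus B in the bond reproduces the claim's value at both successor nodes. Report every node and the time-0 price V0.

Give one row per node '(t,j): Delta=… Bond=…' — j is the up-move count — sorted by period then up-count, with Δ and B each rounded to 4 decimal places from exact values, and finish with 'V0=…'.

No-arbitrage ⇒ martingale measure with p* = (R−d)/(u−d) = 0.5823.
Terminal payoffs: V(2,0)=0.0000, V(2,1)=0.0000, V(2,2)=109.7884
  t=1,j=0: stock 119.6800 → up 175.9296 (V=0.0000), down 81.3824 (V=0.0000). Price 0.0000; hedge Δ=0.0000, bond B=0.0000.
  t=1,j=1: stock 258.7200 → up 380.3184 (V=109.7884), down 175.9296 (V=0.0000). Price 56.0767; hedge Δ=0.5372, bond B=-82.8960.
  t=0,j=0: stock 176.0000 → up 258.7200 (V=56.0767), down 119.6800 (V=0.0000). Price 28.6423; hedge Δ=0.4033, bond B=-42.3408.
Each (Δ,B) replicates both successor values, so the strategy is self-financing and V0 is arbitrage-free.

(0,0): Delta=0.4033 Bond=-42.3408
(1,0): Delta=0.0000 Bond=0.0000
(1,1): Delta=0.5372 Bond=-82.8960
V0=28.6423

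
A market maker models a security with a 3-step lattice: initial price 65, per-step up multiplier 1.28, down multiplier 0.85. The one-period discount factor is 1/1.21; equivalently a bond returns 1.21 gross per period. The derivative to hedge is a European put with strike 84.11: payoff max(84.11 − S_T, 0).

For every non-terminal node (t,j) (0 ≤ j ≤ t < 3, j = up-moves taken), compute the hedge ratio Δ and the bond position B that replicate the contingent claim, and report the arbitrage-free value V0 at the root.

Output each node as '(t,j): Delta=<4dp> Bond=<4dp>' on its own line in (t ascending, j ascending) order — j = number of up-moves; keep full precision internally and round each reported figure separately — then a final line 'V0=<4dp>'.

(0,0): Delta=-0.1729 Bond=12.2496
(1,0): Delta=-0.8133 Bond=50.2009
(1,1): Delta=-0.0902 Bond=7.9428
(2,0): Delta=-1.0000 Bond=69.5124
(2,1): Delta=-0.7892 Bond=59.0379
(2,2): Delta=0.0000 Bond=0.0000
V0=1.0093

Risk-neutral probability p* = (R−d)/(u−d) = (1.21−0.85)/(1.28−0.85) = 0.8372.
Payoff layer (t=3): V(3,0)=44.1919, V(3,1)=23.9980, V(3,2)=0.0000, V(3,3)=0.0000
  t=2,j=0: stock 46.9625 → up 60.1120 (V=23.9980), down 39.9181 (V=44.1919). Price 22.5499; hedge Δ=-1.0000, bond B=69.5124.
  t=2,j=1: stock 70.7200 → up 90.5216 (V=0.0000), down 60.1120 (V=23.9980). Price 3.2286; hedge Δ=-0.7892, bond B=59.0379.
  t=2,j=2: stock 106.4960 → up 136.3149 (V=0.0000), down 90.5216 (V=0.0000). Price 0.0000; hedge Δ=0.0000, bond B=0.0000.
  t=1,j=0: stock 55.2500 → up 70.7200 (V=3.2286), down 46.9625 (V=22.5499). Price 5.2677; hedge Δ=-0.8133, bond B=50.2009.
  t=1,j=1: stock 83.2000 → up 106.4960 (V=0.0000), down 70.7200 (V=3.2286). Price 0.4344; hedge Δ=-0.0902, bond B=7.9428.
  t=0,j=0: stock 65.0000 → up 83.2000 (V=0.4344), down 55.2500 (V=5.2677). Price 1.0093; hedge Δ=-0.1729, bond B=12.2496.
The time-0 hedge costs 1.0093, which is the no-arbitrage price.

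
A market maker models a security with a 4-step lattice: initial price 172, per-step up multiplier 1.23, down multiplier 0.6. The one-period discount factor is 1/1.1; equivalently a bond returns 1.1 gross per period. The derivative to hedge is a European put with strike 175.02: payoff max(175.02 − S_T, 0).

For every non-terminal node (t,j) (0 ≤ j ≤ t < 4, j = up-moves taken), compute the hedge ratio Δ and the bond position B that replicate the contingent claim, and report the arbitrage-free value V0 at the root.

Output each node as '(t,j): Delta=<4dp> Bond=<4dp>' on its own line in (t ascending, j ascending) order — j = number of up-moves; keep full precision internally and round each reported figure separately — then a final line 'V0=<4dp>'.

Risk-neutral probability p* = (R−d)/(u−d) = (1.1−0.6)/(1.23−0.6) = 0.7937.
Payoff layer (t=4): V(4,0)=152.7288, V(4,1)=129.3230, V(4,2)=81.3412, V(4,3)=0.0000, V(4,4)=0.0000
(3,0): S=37.1520. Δ = (V_up−V_dn)/(S_up−S_dn) = (129.3230−152.7288)/(45.6970−22.2912) = -1.0000. V = [p*·129.3230 + (1−p*)·152.7288]/1.1 = 121.9571. B = V − Δ·S = 159.1091.
(3,1): S=76.1616. Δ = (V_up−V_dn)/(S_up−S_dn) = (81.3412−129.3230)/(93.6788−45.6970) = -1.0000. V = [p*·81.3412 + (1−p*)·129.3230]/1.1 = 82.9475. B = V − Δ·S = 159.1091.
(3,2): S=156.1313. Δ = (V_up−V_dn)/(S_up−S_dn) = (0.0000−81.3412)/(192.0415−93.6788) = -0.8270. V = [p*·0.0000 + (1−p*)·81.3412]/1.1 = 15.2588. B = V − Δ·S = 144.3719.
(3,3): S=320.0691. Δ = (V_up−V_dn)/(S_up−S_dn) = (0.0000−0.0000)/(393.6850−192.0415) = 0.0000. V = [p*·0.0000 + (1−p*)·0.0000]/1.1 = 0.0000. B = V − Δ·S = 0.0000.
(2,0): S=61.9200. Δ = (V_up−V_dn)/(S_up−S_dn) = (82.9475−121.9571)/(76.1616−37.1520) = -1.0000. V = [p*·82.9475 + (1−p*)·121.9571]/1.1 = 82.7246. B = V − Δ·S = 144.6446.
(2,1): S=126.9360. Δ = (V_up−V_dn)/(S_up−S_dn) = (15.2588−82.9475)/(156.1313−76.1616) = -0.8464. V = [p*·15.2588 + (1−p*)·82.9475]/1.1 = 26.5694. B = V − Δ·S = 134.0117.
(2,2): S=260.2188. Δ = (V_up−V_dn)/(S_up−S_dn) = (0.0000−15.2588)/(320.0691−156.1313) = -0.0931. V = [p*·0.0000 + (1−p*)·15.2588]/1.1 = 2.8624. B = V − Δ·S = 27.0827.
(1,0): S=103.2000. Δ = (V_up−V_dn)/(S_up−S_dn) = (26.5694−82.7246)/(126.9360−61.9200) = -0.8637. V = [p*·26.5694 + (1−p*)·82.7246]/1.1 = 34.6882. B = V − Δ·S = 123.8235.
(1,1): S=211.5600. Δ = (V_up−V_dn)/(S_up−S_dn) = (2.8624−26.5694)/(260.2188−126.9360) = -0.1779. V = [p*·2.8624 + (1−p*)·26.5694]/1.1 = 7.0494. B = V − Δ·S = 44.6795.
(0,0): S=172.0000. Δ = (V_up−V_dn)/(S_up−S_dn) = (7.0494−34.6882)/(211.5600−103.2000) = -0.2551. V = [p*·7.0494 + (1−p*)·34.6882]/1.1 = 11.5933. B = V − Δ·S = 55.4644.
Each (Δ,B) replicates both successor values, so the strategy is self-financing and V0 is arbitrage-free.

(0,0): Delta=-0.2551 Bond=55.4644
(1,0): Delta=-0.8637 Bond=123.8235
(1,1): Delta=-0.1779 Bond=44.6795
(2,0): Delta=-1.0000 Bond=144.6446
(2,1): Delta=-0.8464 Bond=134.0117
(2,2): Delta=-0.0931 Bond=27.0827
(3,0): Delta=-1.0000 Bond=159.1091
(3,1): Delta=-1.0000 Bond=159.1091
(3,2): Delta=-0.8270 Bond=144.3719
(3,3): Delta=0.0000 Bond=0.0000
V0=11.5933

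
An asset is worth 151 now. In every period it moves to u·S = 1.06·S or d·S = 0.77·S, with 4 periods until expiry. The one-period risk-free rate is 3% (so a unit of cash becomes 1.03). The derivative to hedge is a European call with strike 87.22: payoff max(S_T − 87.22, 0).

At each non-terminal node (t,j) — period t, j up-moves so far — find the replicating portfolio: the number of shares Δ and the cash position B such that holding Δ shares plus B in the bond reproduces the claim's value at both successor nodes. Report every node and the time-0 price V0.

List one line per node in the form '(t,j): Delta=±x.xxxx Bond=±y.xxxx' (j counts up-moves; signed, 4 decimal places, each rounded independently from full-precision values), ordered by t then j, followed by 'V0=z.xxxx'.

(0,0): Delta=0.9910 Bond=-76.0856
(1,0): Delta=0.9207 Bond=-70.1864
(1,1): Delta=0.9969 Bond=-79.3122
(2,0): Delta=0.4484 Bond=-30.0082
(2,1): Delta=0.9602 Bond=-77.1709
(2,2): Delta=1.0000 Bond=-82.2132
(3,0): Delta=0.0000 Bond=0.0000
(3,1): Delta=0.4859 Bond=-34.4748
(3,2): Delta=1.0000 Bond=-84.6796
(3,3): Delta=1.0000 Bond=-84.6796
V0=73.5595

No-arbitrage ⇒ martingale measure with p* = (R−d)/(u−d) = 0.8966.
At expiry t=4: V(4,0)=0.0000, V(4,1)=0.0000, V(4,2)=13.3735, V(4,3)=51.2594, V(4,4)=103.4140
  t=3,j=0: stock 68.9365 → up 73.0727 (V=0.0000), down 53.0811 (V=0.0000). Price 0.0000; hedge Δ=0.0000, bond B=0.0000.
  t=3,j=1: stock 94.8996 → up 100.5935 (V=13.3735), down 73.0727 (V=0.0000). Price 11.6409; hedge Δ=0.4859, bond B=-34.4748.
  t=3,j=2: stock 130.6410 → up 138.4794 (V=51.2594), down 100.5935 (V=13.3735). Price 45.9614; hedge Δ=1.0000, bond B=-84.6796.
  t=3,j=3: stock 179.8434 → up 190.6340 (V=103.4140), down 138.4794 (V=51.2594). Price 95.1638; hedge Δ=1.0000, bond B=-84.6796.
  t=2,j=0: stock 89.5279 → up 94.8996 (V=11.6409), down 68.9365 (V=0.0000). Price 10.1326; hedge Δ=0.4484, bond B=-30.0082.
  t=2,j=1: stock 123.2462 → up 130.6410 (V=45.9614), down 94.8996 (V=11.6409). Price 41.1757; hedge Δ=0.9602, bond B=-77.1709.
  t=2,j=2: stock 169.6636 → up 179.8434 (V=95.1638), down 130.6410 (V=45.9614). Price 87.4504; hedge Δ=1.0000, bond B=-82.2132.
  t=1,j=0: stock 116.2700 → up 123.2462 (V=41.1757), down 89.5279 (V=10.1326). Price 36.8586; hedge Δ=0.9207, bond B=-70.1864.
  t=1,j=1: stock 160.0600 → up 169.6636 (V=87.4504), down 123.2462 (V=41.1757). Price 80.2557; hedge Δ=0.9969, bond B=-79.3122.
  t=0,j=0: stock 151.0000 → up 160.0600 (V=80.2557), down 116.2700 (V=36.8586). Price 73.5595; hedge Δ=0.9910, bond B=-76.0856.
Each (Δ,B) replicates both successor values, so the strategy is self-financing and V0 is arbitrage-free.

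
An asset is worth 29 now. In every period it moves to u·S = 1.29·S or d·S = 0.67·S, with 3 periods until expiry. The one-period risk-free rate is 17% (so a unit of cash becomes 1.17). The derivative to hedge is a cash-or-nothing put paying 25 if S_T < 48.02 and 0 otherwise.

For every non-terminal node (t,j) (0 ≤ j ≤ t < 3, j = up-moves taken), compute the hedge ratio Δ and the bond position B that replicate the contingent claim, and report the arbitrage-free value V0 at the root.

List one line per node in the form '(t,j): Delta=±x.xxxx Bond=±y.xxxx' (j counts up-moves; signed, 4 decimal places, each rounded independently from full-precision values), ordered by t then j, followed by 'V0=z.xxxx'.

Under the risk-neutral measure, an up-move has probability p* = (R−d)/(u−d) = 0.8065 and values discount at R = 1.17.
At expiry t=3: V(3,0)=25.0000, V(3,1)=25.0000, V(3,2)=25.0000, V(3,3)=0.0000
  t=2,j=0: stock 13.0181 → up 16.7933 (V=25.0000), down 8.7221 (V=25.0000). Price 21.3675; hedge Δ=0.0000, bond B=21.3675.
  t=2,j=1: stock 25.0647 → up 32.3335 (V=25.0000), down 16.7933 (V=25.0000). Price 21.3675; hedge Δ=0.0000, bond B=21.3675.
  t=2,j=2: stock 48.2589 → up 62.2540 (V=0.0000), down 32.3335 (V=25.0000). Price 4.1356; hedge Δ=-0.8355, bond B=44.4582.
  t=1,j=0: stock 19.4300 → up 25.0647 (V=21.3675), down 13.0181 (V=21.3675). Price 18.2628; hedge Δ=0.0000, bond B=18.2628.
  t=1,j=1: stock 37.4100 → up 48.2589 (V=4.1356), down 25.0647 (V=21.3675). Price 6.3853; hedge Δ=-0.7429, bond B=34.1787.
  t=0,j=0: stock 29.0000 → up 37.4100 (V=6.3853), down 19.4300 (V=18.2628). Price 7.4224; hedge Δ=-0.6606, bond B=26.5797.
Each (Δ,B) replicates both successor values, so the strategy is self-financing and V0 is arbitrage-free.

(0,0): Delta=-0.6606 Bond=26.5797
(1,0): Delta=0.0000 Bond=18.2628
(1,1): Delta=-0.7429 Bond=34.1787
(2,0): Delta=0.0000 Bond=21.3675
(2,1): Delta=0.0000 Bond=21.3675
(2,2): Delta=-0.8355 Bond=44.4582
V0=7.4224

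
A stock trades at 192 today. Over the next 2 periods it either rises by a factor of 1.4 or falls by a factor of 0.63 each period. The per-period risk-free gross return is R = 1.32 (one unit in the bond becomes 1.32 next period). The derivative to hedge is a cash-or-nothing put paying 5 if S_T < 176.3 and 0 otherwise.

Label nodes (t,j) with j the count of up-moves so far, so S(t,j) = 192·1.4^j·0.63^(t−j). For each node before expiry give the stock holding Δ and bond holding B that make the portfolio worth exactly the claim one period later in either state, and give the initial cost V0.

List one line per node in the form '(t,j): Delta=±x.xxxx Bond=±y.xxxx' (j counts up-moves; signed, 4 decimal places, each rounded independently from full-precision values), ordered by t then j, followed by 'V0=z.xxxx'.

(0,0): Delta=-0.0230 Bond=4.9735
(1,0): Delta=0.0000 Bond=3.7879
(1,1): Delta=-0.0242 Bond=6.8871
V0=0.5653

The replicating-portfolio and risk-neutral prices coincide; use p* = (1.32−0.63)/(1.4−0.63) = 0.8961 for the latter.
At expiry t=2: V(2,0)=5.0000, V(2,1)=5.0000, V(2,2)=0.0000
(1,0): S=120.9600. Δ = (V_up−V_dn)/(S_up−S_dn) = (5.0000−5.0000)/(169.3440−76.2048) = 0.0000. V = [p*·5.0000 + (1−p*)·5.0000]/1.32 = 3.7879. B = V − Δ·S = 3.7879.
(1,1): S=268.8000. Δ = (V_up−V_dn)/(S_up−S_dn) = (0.0000−5.0000)/(376.3200−169.3440) = -0.0242. V = [p*·0.0000 + (1−p*)·5.0000]/1.32 = 0.3935. B = V − Δ·S = 6.8871.
(0,0): S=192.0000. Δ = (V_up−V_dn)/(S_up−S_dn) = (0.3935−3.7879)/(268.8000−120.9600) = -0.0230. V = [p*·0.3935 + (1−p*)·3.7879]/1.32 = 0.5653. B = V − Δ·S = 4.9735.
Self-financing check: at every node Δ·S+B equals the discounted successor values.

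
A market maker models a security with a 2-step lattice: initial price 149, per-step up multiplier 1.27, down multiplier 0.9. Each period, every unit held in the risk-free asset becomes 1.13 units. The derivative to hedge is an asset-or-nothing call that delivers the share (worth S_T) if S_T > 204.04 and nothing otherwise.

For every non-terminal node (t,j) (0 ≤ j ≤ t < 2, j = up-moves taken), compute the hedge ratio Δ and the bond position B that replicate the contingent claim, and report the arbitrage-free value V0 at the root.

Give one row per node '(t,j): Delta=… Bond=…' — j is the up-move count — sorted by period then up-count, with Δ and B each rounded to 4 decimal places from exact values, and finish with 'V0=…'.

(0,0): Delta=2.3980 Bond=-284.5796
(1,0): Delta=0.0000 Bond=0.0000
(1,1): Delta=3.4324 Bond=-517.3162
V0=72.7259

Under the risk-neutral measure, an up-move has probability p* = (R−d)/(u−d) = 0.6216 and values discount at R = 1.13.
Payoff layer (t=2): V(2,0)=0.0000, V(2,1)=0.0000, V(2,2)=240.3221
(1,0): S=134.1000. Δ = (V_up−V_dn)/(S_up−S_dn) = (0.0000−0.0000)/(170.3070−120.6900) = 0.0000. V = [p*·0.0000 + (1−p*)·0.0000]/1.13 = 0.0000. B = V − Δ·S = 0.0000.
(1,1): S=189.2300. Δ = (V_up−V_dn)/(S_up−S_dn) = (240.3221−0.0000)/(240.3221−170.3070) = 3.4324. V = [p*·240.3221 + (1−p*)·0.0000]/1.13 = 132.2030. B = V − Δ·S = -517.3162.
(0,0): S=149.0000. Δ = (V_up−V_dn)/(S_up−S_dn) = (132.2030−0.0000)/(189.2300−134.1000) = 2.3980. V = [p*·132.2030 + (1−p*)·0.0000]/1.13 = 72.7259. B = V − Δ·S = -284.5796.
Each (Δ,B) replicates both successor values, so the strategy is self-financing and V0 is arbitrage-free.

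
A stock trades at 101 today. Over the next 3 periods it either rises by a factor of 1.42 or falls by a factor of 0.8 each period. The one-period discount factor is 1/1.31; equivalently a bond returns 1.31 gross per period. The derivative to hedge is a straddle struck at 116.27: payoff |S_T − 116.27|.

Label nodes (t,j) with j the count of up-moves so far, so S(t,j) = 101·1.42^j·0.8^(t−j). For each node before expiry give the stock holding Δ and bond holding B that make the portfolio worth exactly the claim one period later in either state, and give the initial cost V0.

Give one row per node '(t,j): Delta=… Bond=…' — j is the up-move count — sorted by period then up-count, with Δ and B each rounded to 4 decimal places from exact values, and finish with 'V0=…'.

Under the risk-neutral measure, an up-move has probability p* = (R−d)/(u−d) = 0.8226 and values discount at R = 1.31.
Payoff layer (t=3): V(3,0)=64.5580, V(3,1)=24.4812, V(3,2)=46.6551, V(3,3)=172.9221
  t=2,j=0: stock 64.6400 → up 91.7888 (V=24.4812), down 51.7120 (V=64.5580). Price 24.1157; hedge Δ=-1.0000, bond B=88.7557.
  t=2,j=1: stock 114.7360 → up 162.9251 (V=46.6551), down 91.7888 (V=24.4812). Price 32.6115; hedge Δ=0.3117, bond B=-3.1529.
  t=2,j=2: stock 203.6564 → up 289.1921 (V=172.9221), down 162.9251 (V=46.6551). Price 114.9007; hedge Δ=1.0000, bond B=-88.7557.
  t=1,j=0: stock 80.8000 → up 114.7360 (V=32.6115), down 64.6400 (V=24.1157). Price 23.7436; hedge Δ=0.1696, bond B=10.0408.
  t=1,j=1: stock 143.4200 → up 203.6564 (V=114.9007), down 114.7360 (V=32.6115). Price 76.5656; hedge Δ=0.9254, bond B=-56.1589.
  t=0,j=0: stock 101.0000 → up 143.4200 (V=76.5656), down 80.8000 (V=23.7436). Price 51.2931; hedge Δ=0.8435, bond B=-33.9036.
The time-0 hedge costs 51.2931, which is the no-arbitrage price.

(0,0): Delta=0.8435 Bond=-33.9036
(1,0): Delta=0.1696 Bond=10.0408
(1,1): Delta=0.9254 Bond=-56.1589
(2,0): Delta=-1.0000 Bond=88.7557
(2,1): Delta=0.3117 Bond=-3.1529
(2,2): Delta=1.0000 Bond=-88.7557
V0=51.2931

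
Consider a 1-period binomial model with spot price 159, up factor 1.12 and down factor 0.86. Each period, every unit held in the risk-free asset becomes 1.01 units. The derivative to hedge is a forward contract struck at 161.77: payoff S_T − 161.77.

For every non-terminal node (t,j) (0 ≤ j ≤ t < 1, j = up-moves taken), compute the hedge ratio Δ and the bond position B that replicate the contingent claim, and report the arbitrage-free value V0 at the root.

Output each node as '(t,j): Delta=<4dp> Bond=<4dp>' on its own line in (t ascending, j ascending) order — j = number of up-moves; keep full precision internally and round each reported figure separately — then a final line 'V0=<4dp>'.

No-arbitrage ⇒ martingale measure with p* = (R−d)/(u−d) = 0.5769.
At expiry t=1: V(1,0)=-25.0300, V(1,1)=16.3100
(0,0): S=159.0000. Δ = (V_up−V_dn)/(S_up−S_dn) = (16.3100−-25.0300)/(178.0800−136.7400) = 1.0000. V = [p*·16.3100 + (1−p*)·-25.0300]/1.01 = -1.1683. B = V − Δ·S = -160.1683.
Check: Δ(0,0)·S0 + B(0,0) = -1.1683 = V0.

(0,0): Delta=1.0000 Bond=-160.1683
V0=-1.1683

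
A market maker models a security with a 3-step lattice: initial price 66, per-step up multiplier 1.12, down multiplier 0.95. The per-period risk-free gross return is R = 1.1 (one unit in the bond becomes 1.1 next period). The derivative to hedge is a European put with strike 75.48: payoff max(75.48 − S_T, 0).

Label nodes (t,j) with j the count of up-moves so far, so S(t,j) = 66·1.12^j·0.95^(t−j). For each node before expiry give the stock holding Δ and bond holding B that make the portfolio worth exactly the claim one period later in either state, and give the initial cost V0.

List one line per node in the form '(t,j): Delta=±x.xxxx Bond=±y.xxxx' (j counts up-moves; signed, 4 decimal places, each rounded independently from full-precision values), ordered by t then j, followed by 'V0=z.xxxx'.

Under the risk-neutral measure, an up-move has probability p* = (R−d)/(u−d) = 0.8824 and values discount at R = 1.1.
Terminal payoffs: V(3,0)=18.8933, V(3,1)=8.7672, V(3,2)=0.0000, V(3,3)=0.0000
Node (2,0) S=59.5650: V=(p*·8.7672+(1−p*)·18.8933)/1.1=9.0532; Δ=(8.7672−18.8933)/(66.7128−56.5867)=-1.0000; B=V−Δ·S=68.6182
Node (2,1) S=70.2240: V=(p*·0.0000+(1−p*)·8.7672)/1.1=0.9377; Δ=(0.0000−8.7672)/(78.6509−66.7128)=-0.7344; B=V−Δ·S=52.5094
Node (2,2) S=82.7904: V=(p*·0.0000+(1−p*)·0.0000)/1.1=0.0000; Δ=(0.0000−0.0000)/(92.7252−78.6509)=0.0000; B=V−Δ·S=0.0000
Node (1,0) S=62.7000: V=(p*·0.9377+(1−p*)·9.0532)/1.1=1.7204; Δ=(0.9377−9.0532)/(70.2240−59.5650)=-0.7614; B=V−Δ·S=49.4587
Node (1,1) S=73.9200: V=(p*·0.0000+(1−p*)·0.9377)/1.1=0.1003; Δ=(0.0000−0.9377)/(82.7904−70.2240)=-0.0746; B=V−Δ·S=5.6160
Node (0,0) S=66.0000: V=(p*·0.1003+(1−p*)·1.7204)/1.1=0.2644; Δ=(0.1003−1.7204)/(73.9200−62.7000)=-0.1444; B=V−Δ·S=9.7945
Self-financing check: at every node Δ·S+B equals the discounted successor values.

(0,0): Delta=-0.1444 Bond=9.7945
(1,0): Delta=-0.7614 Bond=49.4587
(1,1): Delta=-0.0746 Bond=5.6160
(2,0): Delta=-1.0000 Bond=68.6182
(2,1): Delta=-0.7344 Bond=52.5094
(2,2): Delta=0.0000 Bond=0.0000
V0=0.2644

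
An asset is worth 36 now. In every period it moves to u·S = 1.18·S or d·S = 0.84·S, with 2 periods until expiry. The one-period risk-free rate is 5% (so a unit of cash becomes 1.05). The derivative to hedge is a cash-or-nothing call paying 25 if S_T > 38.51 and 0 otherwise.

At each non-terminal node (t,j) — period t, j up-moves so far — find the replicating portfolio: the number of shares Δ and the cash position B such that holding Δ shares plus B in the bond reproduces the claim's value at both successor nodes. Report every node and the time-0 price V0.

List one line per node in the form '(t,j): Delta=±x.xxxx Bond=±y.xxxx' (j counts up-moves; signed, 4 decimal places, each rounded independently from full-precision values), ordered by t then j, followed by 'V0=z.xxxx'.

The replicating-portfolio and risk-neutral prices coincide; use p* = (1.05−0.84)/(1.18−0.84) = 0.6176 for the latter.
Terminal values V(2,·): V(2,0)=0.0000, V(2,1)=0.0000, V(2,2)=25.0000
(1,0): S=30.2400. Δ = (V_up−V_dn)/(S_up−S_dn) = (0.0000−0.0000)/(35.6832−25.4016) = 0.0000. V = [p*·0.0000 + (1−p*)·0.0000]/1.05 = 0.0000. B = V − Δ·S = 0.0000.
(1,1): S=42.4800. Δ = (V_up−V_dn)/(S_up−S_dn) = (25.0000−0.0000)/(50.1264−35.6832) = 1.7309. V = [p*·25.0000 + (1−p*)·0.0000]/1.05 = 14.7059. B = V − Δ·S = -58.8235.
(0,0): S=36.0000. Δ = (V_up−V_dn)/(S_up−S_dn) = (14.7059−0.0000)/(42.4800−30.2400) = 1.2015. V = [p*·14.7059 + (1−p*)·0.0000]/1.05 = 8.6505. B = V − Δ·S = -34.6021.
Self-financing check: at every node Δ·S+B equals the discounted successor values.

(0,0): Delta=1.2015 Bond=-34.6021
(1,0): Delta=0.0000 Bond=0.0000
(1,1): Delta=1.7309 Bond=-58.8235
V0=8.6505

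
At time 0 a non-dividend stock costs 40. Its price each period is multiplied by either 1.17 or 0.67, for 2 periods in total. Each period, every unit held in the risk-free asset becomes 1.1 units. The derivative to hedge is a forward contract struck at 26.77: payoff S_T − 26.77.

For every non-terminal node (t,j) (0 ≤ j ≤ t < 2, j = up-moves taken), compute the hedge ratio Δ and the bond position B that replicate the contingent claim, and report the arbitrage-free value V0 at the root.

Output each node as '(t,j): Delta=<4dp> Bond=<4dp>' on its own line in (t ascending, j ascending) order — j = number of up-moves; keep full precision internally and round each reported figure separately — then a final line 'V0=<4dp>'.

(0,0): Delta=1.0000 Bond=-22.1240
(1,0): Delta=1.0000 Bond=-24.3364
(1,1): Delta=1.0000 Bond=-24.3364
V0=17.8760

Since d<R<u, set p* = (R−d)/(u−d) = 0.8600; price each node as the discounted p*-expectation of its children.
Payoff layer (t=2): V(2,0)=-8.8140, V(2,1)=4.5860, V(2,2)=27.9860
  t=1,j=0: stock 26.8000 → up 31.3560 (V=4.5860), down 17.9560 (V=-8.8140). Price 2.4636; hedge Δ=1.0000, bond B=-24.3364.
  t=1,j=1: stock 46.8000 → up 54.7560 (V=27.9860), down 31.3560 (V=4.5860). Price 22.4636; hedge Δ=1.0000, bond B=-24.3364.
  t=0,j=0: stock 40.0000 → up 46.8000 (V=22.4636), down 26.8000 (V=2.4636). Price 17.8760; hedge Δ=1.0000, bond B=-22.1240.
Self-financing check: at every node Δ·S+B equals the discounted successor values.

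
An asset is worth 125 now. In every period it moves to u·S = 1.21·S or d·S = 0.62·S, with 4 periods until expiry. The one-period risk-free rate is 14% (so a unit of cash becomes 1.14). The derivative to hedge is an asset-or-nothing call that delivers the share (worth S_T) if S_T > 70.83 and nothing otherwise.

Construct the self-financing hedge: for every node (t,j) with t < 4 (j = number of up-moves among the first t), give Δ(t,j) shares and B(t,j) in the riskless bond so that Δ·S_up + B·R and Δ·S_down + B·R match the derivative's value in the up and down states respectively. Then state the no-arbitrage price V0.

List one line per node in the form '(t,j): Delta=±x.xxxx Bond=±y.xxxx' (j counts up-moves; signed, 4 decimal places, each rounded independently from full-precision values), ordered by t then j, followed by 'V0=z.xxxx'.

No-arbitrage ⇒ martingale measure with p* = (R−d)/(u−d) = 0.8814.
At expiry t=4: V(4,0)=0.0000, V(4,1)=0.0000, V(4,2)=0.0000, V(4,3)=137.2960, V(4,4)=267.9486
(3,0): S=29.7910. Δ = (V_up−V_dn)/(S_up−S_dn) = (0.0000−0.0000)/(36.0471−18.4704) = 0.0000. V = [p*·0.0000 + (1−p*)·0.0000]/1.14 = 0.0000. B = V − Δ·S = 0.0000.
(3,1): S=58.1405. Δ = (V_up−V_dn)/(S_up−S_dn) = (0.0000−0.0000)/(70.3500−36.0471) = 0.0000. V = [p*·0.0000 + (1−p*)·0.0000]/1.14 = 0.0000. B = V − Δ·S = 0.0000.
(3,2): S=113.4677. Δ = (V_up−V_dn)/(S_up−S_dn) = (137.2960−0.0000)/(137.2960−70.3500) = 2.0508. V = [p*·137.2960 + (1−p*)·0.0000]/1.14 = 106.1462. B = V − Δ·S = -126.5589.
(3,3): S=221.4451. Δ = (V_up−V_dn)/(S_up−S_dn) = (267.9486−137.2960)/(267.9486−137.2960) = 1.0000. V = [p*·267.9486 + (1−p*)·137.2960]/1.14 = 221.4451. B = V − Δ·S = 0.0000.
(2,0): S=48.0500. Δ = (V_up−V_dn)/(S_up−S_dn) = (0.0000−0.0000)/(58.1405−29.7910) = 0.0000. V = [p*·0.0000 + (1−p*)·0.0000]/1.14 = 0.0000. B = V − Δ·S = 0.0000.
(2,1): S=93.7750. Δ = (V_up−V_dn)/(S_up−S_dn) = (106.1462−0.0000)/(113.4678−58.1405) = 1.9185. V = [p*·106.1462 + (1−p*)·0.0000]/1.14 = 82.0636. B = V − Δ·S = -97.8451.
(2,2): S=183.0125. Δ = (V_up−V_dn)/(S_up−S_dn) = (221.4451−106.1462)/(221.4451−113.4677) = 1.0678. V = [p*·221.4451 + (1−p*)·106.1462]/1.14 = 182.2505. B = V − Δ·S = -13.1715.
(1,0): S=77.5000. Δ = (V_up−V_dn)/(S_up−S_dn) = (82.0636−0.0000)/(93.7750−48.0500) = 1.7947. V = [p*·82.0636 + (1−p*)·0.0000]/1.14 = 63.4450. B = V − Δ·S = -75.6459.
(1,1): S=151.2500. Δ = (V_up−V_dn)/(S_up−S_dn) = (182.2505−82.0636)/(183.0125−93.7750) = 1.1227. V = [p*·182.2505 + (1−p*)·82.0636]/1.14 = 149.4420. B = V − Δ·S = -20.3662.
(0,0): S=125.0000. Δ = (V_up−V_dn)/(S_up−S_dn) = (149.4420−63.4450)/(151.2500−77.5000) = 1.1661. V = [p*·149.4420 + (1−p*)·63.4450]/1.14 = 122.1395. B = V − Δ·S = -23.6183.
Self-financing check: at every node Δ·S+B equals the discounted successor values.

(0,0): Delta=1.1661 Bond=-23.6183
(1,0): Delta=1.7947 Bond=-75.6459
(1,1): Delta=1.1227 Bond=-20.3662
(2,0): Delta=0.0000 Bond=0.0000
(2,1): Delta=1.9185 Bond=-97.8451
(2,2): Delta=1.0678 Bond=-13.1715
(3,0): Delta=0.0000 Bond=0.0000
(3,1): Delta=0.0000 Bond=0.0000
(3,2): Delta=2.0508 Bond=-126.5589
(3,3): Delta=1.0000 Bond=0.0000
V0=122.1395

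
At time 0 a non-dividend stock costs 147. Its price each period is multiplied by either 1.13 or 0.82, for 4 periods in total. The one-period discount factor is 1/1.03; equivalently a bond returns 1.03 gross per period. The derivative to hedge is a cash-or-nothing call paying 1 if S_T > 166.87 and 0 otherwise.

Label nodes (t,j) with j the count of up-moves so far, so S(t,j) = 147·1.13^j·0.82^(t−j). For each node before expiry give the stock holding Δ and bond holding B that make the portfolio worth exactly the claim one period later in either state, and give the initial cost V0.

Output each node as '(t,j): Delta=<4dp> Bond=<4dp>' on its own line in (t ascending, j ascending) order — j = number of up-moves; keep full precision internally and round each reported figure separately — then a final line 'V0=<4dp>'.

(0,0): Delta=0.0089 Bond=-0.7675
(1,0): Delta=0.0116 Bond=-1.1109
(1,1): Delta=0.0080 Bond=-0.6380
(2,0): Delta=0.0000 Bond=0.0000
(2,1): Delta=0.0156 Bond=-1.6890
(2,2): Delta=0.0054 Bond=-0.1658
(3,0): Delta=0.0000 Bond=0.0000
(3,1): Delta=0.0000 Bond=0.0000
(3,2): Delta=0.0210 Bond=-2.5681
(3,3): Delta=0.0000 Bond=0.9709
V0=0.5435

Since d<R<u, set p* = (R−d)/(u−d) = 0.6774; price each node as the discounted p*-expectation of its children.
Terminal values V(4,·): V(4,0)=0.0000, V(4,1)=0.0000, V(4,2)=0.0000, V(4,3)=1.0000, V(4,4)=1.0000
Node (3,0) S=81.0511: V=(p*·0.0000+(1−p*)·0.0000)/1.03=0.0000; Δ=(0.0000−0.0000)/(91.5877−66.4619)=0.0000; B=V−Δ·S=0.0000
Node (3,1) S=111.6924: V=(p*·0.0000+(1−p*)·0.0000)/1.03=0.0000; Δ=(0.0000−0.0000)/(126.2124−91.5877)=0.0000; B=V−Δ·S=0.0000
Node (3,2) S=153.9175: V=(p*·1.0000+(1−p*)·0.0000)/1.03=0.6577; Δ=(1.0000−0.0000)/(173.9268−126.2124)=0.0210; B=V−Δ·S=-2.5681
Node (3,3) S=212.1059: V=(p*·1.0000+(1−p*)·1.0000)/1.03=0.9709; Δ=(1.0000−1.0000)/(239.6796−173.9268)=0.0000; B=V−Δ·S=0.9709
Node (2,0) S=98.8428: V=(p*·0.0000+(1−p*)·0.0000)/1.03=0.0000; Δ=(0.0000−0.0000)/(111.6924−81.0511)=0.0000; B=V−Δ·S=0.0000
Node (2,1) S=136.2102: V=(p*·0.6577+(1−p*)·0.0000)/1.03=0.4326; Δ=(0.6577−0.0000)/(153.9175−111.6924)=0.0156; B=V−Δ·S=-1.6890
Node (2,2) S=187.7043: V=(p*·0.9709+(1−p*)·0.6577)/1.03=0.8445; Δ=(0.9709−0.6577)/(212.1059−153.9175)=0.0054; B=V−Δ·S=-0.1658
Node (1,0) S=120.5400: V=(p*·0.4326+(1−p*)·0.0000)/1.03=0.2845; Δ=(0.4326−0.0000)/(136.2102−98.8428)=0.0116; B=V−Δ·S=-1.1109
Node (1,1) S=166.1100: V=(p*·0.8445+(1−p*)·0.4326)/1.03=0.6909; Δ=(0.8445−0.4326)/(187.7043−136.2102)=0.0080; B=V−Δ·S=-0.6380
Node (0,0) S=147.0000: V=(p*·0.6909+(1−p*)·0.2845)/1.03=0.5435; Δ=(0.6909−0.2845)/(166.1100−120.5400)=0.0089; B=V−Δ·S=-0.7675
Each (Δ,B) replicates both successor values, so the strategy is self-financing and V0 is arbitrage-free.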